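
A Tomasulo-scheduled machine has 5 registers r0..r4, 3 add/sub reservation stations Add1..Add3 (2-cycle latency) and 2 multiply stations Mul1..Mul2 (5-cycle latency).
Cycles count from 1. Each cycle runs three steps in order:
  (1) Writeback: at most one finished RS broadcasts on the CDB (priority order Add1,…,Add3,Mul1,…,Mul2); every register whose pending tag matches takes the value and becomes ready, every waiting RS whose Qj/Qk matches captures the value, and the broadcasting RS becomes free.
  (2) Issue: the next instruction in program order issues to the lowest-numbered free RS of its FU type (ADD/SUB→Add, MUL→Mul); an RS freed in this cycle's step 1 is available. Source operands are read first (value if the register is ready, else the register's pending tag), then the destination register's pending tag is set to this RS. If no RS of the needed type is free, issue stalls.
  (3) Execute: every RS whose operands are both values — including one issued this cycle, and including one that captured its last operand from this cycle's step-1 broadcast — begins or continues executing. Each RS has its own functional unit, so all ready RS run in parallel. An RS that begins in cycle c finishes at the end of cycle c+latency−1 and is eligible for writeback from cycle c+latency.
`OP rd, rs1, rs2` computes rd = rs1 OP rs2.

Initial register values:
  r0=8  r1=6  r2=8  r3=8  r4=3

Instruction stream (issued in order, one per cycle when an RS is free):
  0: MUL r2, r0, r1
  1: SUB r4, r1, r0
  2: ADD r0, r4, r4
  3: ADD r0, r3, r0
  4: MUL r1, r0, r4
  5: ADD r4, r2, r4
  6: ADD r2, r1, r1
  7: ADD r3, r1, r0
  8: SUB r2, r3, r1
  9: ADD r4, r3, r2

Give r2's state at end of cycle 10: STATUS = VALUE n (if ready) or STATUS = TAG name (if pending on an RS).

STATUS = TAG Add2

  c1: issue MUL r2<-Mul1  regs: r0:8,r1:6,r2:Mul1,r3:8,r4:3
  c2: issue SUB r4<-Add1  regs: r0:8,r1:6,r2:Mul1,r3:8,r4:Add1
  c3: issue ADD r0<-Add2  regs: r0:Add2,r1:6,r2:Mul1,r3:8,r4:Add1
  c4: CDB Add1=-2; issue ADD r0<-Add1  regs: r0:Add1,r1:6,r2:Mul1,r3:8,r4:-2
  c5: issue MUL r1<-Mul2  regs: r0:Add1,r1:Mul2,r2:Mul1,r3:8,r4:-2
  c6: CDB Add2=-4; issue ADD r4<-Add2  regs: r0:Add1,r1:Mul2,r2:Mul1,r3:8,r4:Add2
  c7: CDB Mul1=48; issue ADD r2<-Add3  regs: r0:Add1,r1:Mul2,r2:Add3,r3:8,r4:Add2
  c8: CDB Add1=4; issue ADD r3<-Add1  regs: r0:4,r1:Mul2,r2:Add3,r3:Add1,r4:Add2
  c9: CDB Add2=46; issue SUB r2<-Add2  regs: r0:4,r1:Mul2,r2:Add2,r3:Add1,r4:46
  c10: stall  regs: r0:4,r1:Mul2,r2:Add2,r3:Add1,r4:46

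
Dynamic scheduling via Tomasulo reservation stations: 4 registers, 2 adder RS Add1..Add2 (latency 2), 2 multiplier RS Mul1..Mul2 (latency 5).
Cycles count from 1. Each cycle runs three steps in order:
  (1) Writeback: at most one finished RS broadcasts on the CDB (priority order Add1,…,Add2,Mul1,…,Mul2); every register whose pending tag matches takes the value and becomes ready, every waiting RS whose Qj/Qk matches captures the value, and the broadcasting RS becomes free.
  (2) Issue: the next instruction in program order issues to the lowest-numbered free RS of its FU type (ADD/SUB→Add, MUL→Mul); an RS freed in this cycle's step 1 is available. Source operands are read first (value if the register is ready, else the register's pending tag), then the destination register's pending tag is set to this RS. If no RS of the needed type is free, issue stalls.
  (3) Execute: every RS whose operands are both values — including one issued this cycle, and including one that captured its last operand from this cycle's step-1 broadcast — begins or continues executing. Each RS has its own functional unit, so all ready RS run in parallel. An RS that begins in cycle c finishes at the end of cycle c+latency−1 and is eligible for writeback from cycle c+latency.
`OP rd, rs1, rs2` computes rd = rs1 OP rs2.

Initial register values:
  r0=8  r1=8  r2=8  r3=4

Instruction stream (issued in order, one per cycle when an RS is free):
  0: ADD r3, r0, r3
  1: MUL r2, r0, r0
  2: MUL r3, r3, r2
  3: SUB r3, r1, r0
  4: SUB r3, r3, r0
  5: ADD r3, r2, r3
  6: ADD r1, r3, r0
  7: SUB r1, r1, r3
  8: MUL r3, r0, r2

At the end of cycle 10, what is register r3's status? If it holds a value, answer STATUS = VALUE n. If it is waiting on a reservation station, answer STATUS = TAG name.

STATUS = VALUE 56

cycle 1: issue ADD r3<-Add1 // r0:8,r1:8,r2:8,r3:Add1
cycle 2: issue MUL r2<-Mul1 // r0:8,r1:8,r2:Mul1,r3:Add1
cycle 3: CDB Add1=12; issue MUL r3<-Mul2 // r0:8,r1:8,r2:Mul1,r3:Mul2
cycle 4: issue SUB r3<-Add1 // r0:8,r1:8,r2:Mul1,r3:Add1
cycle 5: issue SUB r3<-Add2 // r0:8,r1:8,r2:Mul1,r3:Add2
cycle 6: CDB Add1=0; issue ADD r3<-Add1 // r0:8,r1:8,r2:Mul1,r3:Add1
cycle 7: CDB Mul1=64; stall // r0:8,r1:8,r2:64,r3:Add1
cycle 8: CDB Add2=-8; issue ADD r1<-Add2 // r0:8,r1:Add2,r2:64,r3:Add1
cycle 9: stall // r0:8,r1:Add2,r2:64,r3:Add1
cycle 10: CDB Add1=56; issue SUB r1<-Add1 // r0:8,r1:Add1,r2:64,r3:56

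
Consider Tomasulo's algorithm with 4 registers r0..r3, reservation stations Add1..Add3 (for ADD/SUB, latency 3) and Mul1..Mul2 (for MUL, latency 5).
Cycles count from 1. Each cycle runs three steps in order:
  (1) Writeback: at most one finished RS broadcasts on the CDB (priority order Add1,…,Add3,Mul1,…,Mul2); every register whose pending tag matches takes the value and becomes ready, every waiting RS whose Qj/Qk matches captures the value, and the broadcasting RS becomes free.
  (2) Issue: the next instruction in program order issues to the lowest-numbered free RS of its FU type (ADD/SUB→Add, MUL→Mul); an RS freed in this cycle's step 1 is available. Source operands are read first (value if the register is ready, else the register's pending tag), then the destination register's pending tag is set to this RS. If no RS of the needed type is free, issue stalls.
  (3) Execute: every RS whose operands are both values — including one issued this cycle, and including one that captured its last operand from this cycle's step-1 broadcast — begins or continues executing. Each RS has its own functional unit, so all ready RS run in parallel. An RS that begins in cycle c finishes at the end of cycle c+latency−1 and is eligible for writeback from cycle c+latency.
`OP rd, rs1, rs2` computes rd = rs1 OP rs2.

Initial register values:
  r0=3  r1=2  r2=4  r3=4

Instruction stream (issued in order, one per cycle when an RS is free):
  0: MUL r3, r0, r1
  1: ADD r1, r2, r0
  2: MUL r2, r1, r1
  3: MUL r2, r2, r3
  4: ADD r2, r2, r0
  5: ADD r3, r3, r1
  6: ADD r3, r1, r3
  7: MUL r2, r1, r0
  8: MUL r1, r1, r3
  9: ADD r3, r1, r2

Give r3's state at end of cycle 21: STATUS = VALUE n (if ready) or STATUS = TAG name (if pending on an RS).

STATUS = TAG Add2

  c1: issue MUL r3<-Mul1  regs: r0:3,r1:2,r2:4,r3:Mul1
  c2: issue ADD r1<-Add1  regs: r0:3,r1:Add1,r2:4,r3:Mul1
  c3: issue MUL r2<-Mul2  regs: r0:3,r1:Add1,r2:Mul2,r3:Mul1
  c4: stall  regs: r0:3,r1:Add1,r2:Mul2,r3:Mul1
  c5: CDB Add1=7; stall  regs: r0:3,r1:7,r2:Mul2,r3:Mul1
  c6: CDB Mul1=6; issue MUL r2<-Mul1  regs: r0:3,r1:7,r2:Mul1,r3:6
  c7: issue ADD r2<-Add1  regs: r0:3,r1:7,r2:Add1,r3:6
  c8: issue ADD r3<-Add2  regs: r0:3,r1:7,r2:Add1,r3:Add2
  c9: issue ADD r3<-Add3  regs: r0:3,r1:7,r2:Add1,r3:Add3
  c10: CDB Mul2=49; issue MUL r2<-Mul2  regs: r0:3,r1:7,r2:Mul2,r3:Add3
  c11: CDB Add2=13; stall  regs: r0:3,r1:7,r2:Mul2,r3:Add3
  c12: stall  regs: r0:3,r1:7,r2:Mul2,r3:Add3
  c13: stall  regs: r0:3,r1:7,r2:Mul2,r3:Add3
  c14: CDB Add3=20; stall  regs: r0:3,r1:7,r2:Mul2,r3:20
  c15: CDB Mul1=294; issue MUL r1<-Mul1  regs: r0:3,r1:Mul1,r2:Mul2,r3:20
  c16: CDB Mul2=21; issue ADD r3<-Add2  regs: r0:3,r1:Mul1,r2:21,r3:Add2
  c17: -  regs: r0:3,r1:Mul1,r2:21,r3:Add2
  c18: CDB Add1=297  regs: r0:3,r1:Mul1,r2:21,r3:Add2
  c19: -  regs: r0:3,r1:Mul1,r2:21,r3:Add2
  c20: CDB Mul1=140  regs: r0:3,r1:140,r2:21,r3:Add2
  c21: -  regs: r0:3,r1:140,r2:21,r3:Add2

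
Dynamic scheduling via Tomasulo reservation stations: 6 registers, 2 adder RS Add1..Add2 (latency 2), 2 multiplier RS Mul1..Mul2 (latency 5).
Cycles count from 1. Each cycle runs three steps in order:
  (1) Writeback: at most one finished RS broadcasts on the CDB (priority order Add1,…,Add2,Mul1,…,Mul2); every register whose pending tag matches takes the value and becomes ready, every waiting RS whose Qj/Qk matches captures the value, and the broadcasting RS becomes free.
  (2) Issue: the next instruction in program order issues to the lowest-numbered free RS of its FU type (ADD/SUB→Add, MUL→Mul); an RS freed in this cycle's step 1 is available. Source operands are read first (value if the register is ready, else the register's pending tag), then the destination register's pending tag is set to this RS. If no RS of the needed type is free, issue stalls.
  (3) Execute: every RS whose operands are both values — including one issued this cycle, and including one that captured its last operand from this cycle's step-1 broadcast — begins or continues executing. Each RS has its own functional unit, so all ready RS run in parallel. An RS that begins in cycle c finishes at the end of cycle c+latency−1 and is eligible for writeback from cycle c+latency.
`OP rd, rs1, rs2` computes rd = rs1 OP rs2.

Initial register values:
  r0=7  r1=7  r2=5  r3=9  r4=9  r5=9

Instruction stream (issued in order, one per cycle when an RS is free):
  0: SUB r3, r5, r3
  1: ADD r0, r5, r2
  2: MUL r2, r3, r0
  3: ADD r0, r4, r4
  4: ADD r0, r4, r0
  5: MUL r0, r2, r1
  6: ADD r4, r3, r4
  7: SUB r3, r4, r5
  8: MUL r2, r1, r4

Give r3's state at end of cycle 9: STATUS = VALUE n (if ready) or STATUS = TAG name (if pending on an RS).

STATUS = TAG Add2

c1: issue SUB r3<-Add1 | r0:7,r1:7,r2:5,r3:Add1,r4:9,r5:9
c2: issue ADD r0<-Add2 | r0:Add2,r1:7,r2:5,r3:Add1,r4:9,r5:9
c3: CDB Add1=0; issue MUL r2<-Mul1 | r0:Add2,r1:7,r2:Mul1,r3:0,r4:9,r5:9
c4: CDB Add2=14; issue ADD r0<-Add1 | r0:Add1,r1:7,r2:Mul1,r3:0,r4:9,r5:9
c5: issue ADD r0<-Add2 | r0:Add2,r1:7,r2:Mul1,r3:0,r4:9,r5:9
c6: CDB Add1=18; issue MUL r0<-Mul2 | r0:Mul2,r1:7,r2:Mul1,r3:0,r4:9,r5:9
c7: issue ADD r4<-Add1 | r0:Mul2,r1:7,r2:Mul1,r3:0,r4:Add1,r5:9
c8: CDB Add2=27; issue SUB r3<-Add2 | r0:Mul2,r1:7,r2:Mul1,r3:Add2,r4:Add1,r5:9
c9: CDB Add1=9; stall | r0:Mul2,r1:7,r2:Mul1,r3:Add2,r4:9,r5:9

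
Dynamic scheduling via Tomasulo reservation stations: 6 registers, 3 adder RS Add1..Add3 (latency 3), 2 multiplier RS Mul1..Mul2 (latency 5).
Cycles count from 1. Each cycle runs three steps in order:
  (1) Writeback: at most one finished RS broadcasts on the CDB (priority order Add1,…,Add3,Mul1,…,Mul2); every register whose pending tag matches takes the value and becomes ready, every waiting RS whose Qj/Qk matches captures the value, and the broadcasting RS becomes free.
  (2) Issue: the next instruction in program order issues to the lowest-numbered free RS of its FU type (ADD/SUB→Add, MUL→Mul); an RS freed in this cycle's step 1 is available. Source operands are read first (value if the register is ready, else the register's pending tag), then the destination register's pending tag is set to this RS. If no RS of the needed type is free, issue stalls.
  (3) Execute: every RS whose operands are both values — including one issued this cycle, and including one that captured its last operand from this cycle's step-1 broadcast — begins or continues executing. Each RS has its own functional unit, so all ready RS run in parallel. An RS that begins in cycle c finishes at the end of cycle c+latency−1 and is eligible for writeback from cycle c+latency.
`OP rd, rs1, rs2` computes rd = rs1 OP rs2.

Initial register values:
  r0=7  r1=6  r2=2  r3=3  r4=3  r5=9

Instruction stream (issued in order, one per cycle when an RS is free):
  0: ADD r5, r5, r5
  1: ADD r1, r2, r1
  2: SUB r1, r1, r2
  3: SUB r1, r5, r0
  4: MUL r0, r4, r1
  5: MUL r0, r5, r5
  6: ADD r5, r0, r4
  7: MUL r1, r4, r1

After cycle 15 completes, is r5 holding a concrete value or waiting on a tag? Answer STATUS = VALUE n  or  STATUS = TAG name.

c1: issue ADD r5<-Add1 | r0:7,r1:6,r2:2,r3:3,r4:3,r5:Add1
c2: issue ADD r1<-Add2 | r0:7,r1:Add2,r2:2,r3:3,r4:3,r5:Add1
c3: issue SUB r1<-Add3 | r0:7,r1:Add3,r2:2,r3:3,r4:3,r5:Add1
c4: CDB Add1=18; issue SUB r1<-Add1 | r0:7,r1:Add1,r2:2,r3:3,r4:3,r5:18
c5: CDB Add2=8; issue MUL r0<-Mul1 | r0:Mul1,r1:Add1,r2:2,r3:3,r4:3,r5:18
c6: issue MUL r0<-Mul2 | r0:Mul2,r1:Add1,r2:2,r3:3,r4:3,r5:18
c7: CDB Add1=11; issue ADD r5<-Add1 | r0:Mul2,r1:11,r2:2,r3:3,r4:3,r5:Add1
c8: CDB Add3=6; stall | r0:Mul2,r1:11,r2:2,r3:3,r4:3,r5:Add1
c9: stall | r0:Mul2,r1:11,r2:2,r3:3,r4:3,r5:Add1
c10: stall | r0:Mul2,r1:11,r2:2,r3:3,r4:3,r5:Add1
c11: CDB Mul2=324; issue MUL r1<-Mul2 | r0:324,r1:Mul2,r2:2,r3:3,r4:3,r5:Add1
c12: CDB Mul1=33 | r0:324,r1:Mul2,r2:2,r3:3,r4:3,r5:Add1
c13: - | r0:324,r1:Mul2,r2:2,r3:3,r4:3,r5:Add1
c14: CDB Add1=327 | r0:324,r1:Mul2,r2:2,r3:3,r4:3,r5:327
c15: - | r0:324,r1:Mul2,r2:2,r3:3,r4:3,r5:327

STATUS = VALUE 327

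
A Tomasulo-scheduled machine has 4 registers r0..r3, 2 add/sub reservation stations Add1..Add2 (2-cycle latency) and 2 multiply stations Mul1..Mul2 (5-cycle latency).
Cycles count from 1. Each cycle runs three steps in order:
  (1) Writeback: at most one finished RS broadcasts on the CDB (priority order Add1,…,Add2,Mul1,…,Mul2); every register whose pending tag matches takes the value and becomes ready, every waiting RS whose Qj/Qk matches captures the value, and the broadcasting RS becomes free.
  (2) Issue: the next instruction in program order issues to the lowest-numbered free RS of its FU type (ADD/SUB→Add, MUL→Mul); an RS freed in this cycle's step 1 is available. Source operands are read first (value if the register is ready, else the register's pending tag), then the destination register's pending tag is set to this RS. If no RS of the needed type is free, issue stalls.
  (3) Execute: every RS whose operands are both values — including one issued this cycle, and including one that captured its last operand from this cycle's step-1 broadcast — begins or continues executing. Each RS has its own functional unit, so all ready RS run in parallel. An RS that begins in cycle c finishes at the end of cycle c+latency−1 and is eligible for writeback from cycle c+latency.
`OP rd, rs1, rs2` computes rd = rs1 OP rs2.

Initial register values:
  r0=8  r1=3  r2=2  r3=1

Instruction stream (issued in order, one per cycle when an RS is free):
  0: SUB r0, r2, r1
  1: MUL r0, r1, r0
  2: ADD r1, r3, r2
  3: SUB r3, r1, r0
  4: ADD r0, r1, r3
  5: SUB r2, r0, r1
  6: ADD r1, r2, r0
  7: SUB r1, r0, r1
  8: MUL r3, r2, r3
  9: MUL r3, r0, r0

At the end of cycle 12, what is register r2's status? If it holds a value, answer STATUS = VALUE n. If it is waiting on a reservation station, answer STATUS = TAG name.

c1: issue SUB r0<-Add1 | r0:Add1,r1:3,r2:2,r3:1
c2: issue MUL r0<-Mul1 | r0:Mul1,r1:3,r2:2,r3:1
c3: CDB Add1=-1; issue ADD r1<-Add1 | r0:Mul1,r1:Add1,r2:2,r3:1
c4: issue SUB r3<-Add2 | r0:Mul1,r1:Add1,r2:2,r3:Add2
c5: CDB Add1=3; issue ADD r0<-Add1 | r0:Add1,r1:3,r2:2,r3:Add2
c6: stall | r0:Add1,r1:3,r2:2,r3:Add2
c7: stall | r0:Add1,r1:3,r2:2,r3:Add2
c8: CDB Mul1=-3; stall | r0:Add1,r1:3,r2:2,r3:Add2
c9: stall | r0:Add1,r1:3,r2:2,r3:Add2
c10: CDB Add2=6; issue SUB r2<-Add2 | r0:Add1,r1:3,r2:Add2,r3:6
c11: stall | r0:Add1,r1:3,r2:Add2,r3:6
c12: CDB Add1=9; issue ADD r1<-Add1 | r0:9,r1:Add1,r2:Add2,r3:6

STATUS = TAG Add2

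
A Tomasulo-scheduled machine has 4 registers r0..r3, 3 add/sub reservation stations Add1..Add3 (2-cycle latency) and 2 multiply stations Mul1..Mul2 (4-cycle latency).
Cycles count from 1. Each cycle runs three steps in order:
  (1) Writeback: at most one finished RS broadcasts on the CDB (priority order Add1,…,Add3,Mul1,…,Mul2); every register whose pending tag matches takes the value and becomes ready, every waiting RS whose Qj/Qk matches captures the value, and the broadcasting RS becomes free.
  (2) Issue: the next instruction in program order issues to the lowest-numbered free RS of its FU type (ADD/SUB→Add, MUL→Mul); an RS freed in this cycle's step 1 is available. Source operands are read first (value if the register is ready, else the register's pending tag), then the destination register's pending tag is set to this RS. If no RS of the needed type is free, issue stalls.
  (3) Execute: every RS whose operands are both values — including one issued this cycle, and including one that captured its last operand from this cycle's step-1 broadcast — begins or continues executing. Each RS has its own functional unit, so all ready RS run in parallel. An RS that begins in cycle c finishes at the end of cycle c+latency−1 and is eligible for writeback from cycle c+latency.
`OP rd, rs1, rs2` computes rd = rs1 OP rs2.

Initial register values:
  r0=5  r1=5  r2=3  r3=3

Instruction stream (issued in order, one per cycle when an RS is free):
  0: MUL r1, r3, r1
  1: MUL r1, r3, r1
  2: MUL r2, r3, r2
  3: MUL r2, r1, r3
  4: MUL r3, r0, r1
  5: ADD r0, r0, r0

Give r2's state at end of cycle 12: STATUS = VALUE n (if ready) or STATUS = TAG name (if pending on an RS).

  c1: issue MUL r1<-Mul1  regs: r0:5,r1:Mul1,r2:3,r3:3
  c2: issue MUL r1<-Mul2  regs: r0:5,r1:Mul2,r2:3,r3:3
  c3: stall  regs: r0:5,r1:Mul2,r2:3,r3:3
  c4: stall  regs: r0:5,r1:Mul2,r2:3,r3:3
  c5: CDB Mul1=15; issue MUL r2<-Mul1  regs: r0:5,r1:Mul2,r2:Mul1,r3:3
  c6: stall  regs: r0:5,r1:Mul2,r2:Mul1,r3:3
  c7: stall  regs: r0:5,r1:Mul2,r2:Mul1,r3:3
  c8: stall  regs: r0:5,r1:Mul2,r2:Mul1,r3:3
  c9: CDB Mul1=9; issue MUL r2<-Mul1  regs: r0:5,r1:Mul2,r2:Mul1,r3:3
  c10: CDB Mul2=45; issue MUL r3<-Mul2  regs: r0:5,r1:45,r2:Mul1,r3:Mul2
  c11: issue ADD r0<-Add1  regs: r0:Add1,r1:45,r2:Mul1,r3:Mul2
  c12: -  regs: r0:Add1,r1:45,r2:Mul1,r3:Mul2

STATUS = TAG Mul1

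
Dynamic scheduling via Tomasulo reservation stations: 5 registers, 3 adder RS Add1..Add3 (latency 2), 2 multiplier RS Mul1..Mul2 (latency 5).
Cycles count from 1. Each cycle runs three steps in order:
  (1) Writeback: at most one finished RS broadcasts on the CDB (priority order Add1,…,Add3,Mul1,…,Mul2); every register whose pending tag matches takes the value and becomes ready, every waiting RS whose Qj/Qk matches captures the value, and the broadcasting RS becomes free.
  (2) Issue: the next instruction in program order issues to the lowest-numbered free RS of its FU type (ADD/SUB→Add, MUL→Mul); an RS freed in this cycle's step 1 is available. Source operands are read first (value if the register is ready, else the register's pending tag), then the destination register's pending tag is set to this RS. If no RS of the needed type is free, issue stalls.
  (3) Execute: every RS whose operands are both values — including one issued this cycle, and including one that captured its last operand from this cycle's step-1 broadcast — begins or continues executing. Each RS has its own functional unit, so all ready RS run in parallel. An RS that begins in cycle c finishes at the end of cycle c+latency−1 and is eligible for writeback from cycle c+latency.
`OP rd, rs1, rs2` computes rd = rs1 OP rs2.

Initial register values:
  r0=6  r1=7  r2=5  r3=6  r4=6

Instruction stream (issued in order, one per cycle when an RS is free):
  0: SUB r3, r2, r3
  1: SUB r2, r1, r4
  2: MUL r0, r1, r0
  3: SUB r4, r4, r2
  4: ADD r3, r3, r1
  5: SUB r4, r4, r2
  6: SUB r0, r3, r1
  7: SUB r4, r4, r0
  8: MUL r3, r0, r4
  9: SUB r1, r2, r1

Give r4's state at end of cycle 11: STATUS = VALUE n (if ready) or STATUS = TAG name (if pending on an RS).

STATUS = VALUE 5

c1: issue SUB r3<-Add1 | r0:6,r1:7,r2:5,r3:Add1,r4:6
c2: issue SUB r2<-Add2 | r0:6,r1:7,r2:Add2,r3:Add1,r4:6
c3: CDB Add1=-1; issue MUL r0<-Mul1 | r0:Mul1,r1:7,r2:Add2,r3:-1,r4:6
c4: CDB Add2=1; issue SUB r4<-Add1 | r0:Mul1,r1:7,r2:1,r3:-1,r4:Add1
c5: issue ADD r3<-Add2 | r0:Mul1,r1:7,r2:1,r3:Add2,r4:Add1
c6: CDB Add1=5; issue SUB r4<-Add1 | r0:Mul1,r1:7,r2:1,r3:Add2,r4:Add1
c7: CDB Add2=6; issue SUB r0<-Add2 | r0:Add2,r1:7,r2:1,r3:6,r4:Add1
c8: CDB Add1=4; issue SUB r4<-Add1 | r0:Add2,r1:7,r2:1,r3:6,r4:Add1
c9: CDB Add2=-1; issue MUL r3<-Mul2 | r0:-1,r1:7,r2:1,r3:Mul2,r4:Add1
c10: CDB Mul1=42; issue SUB r1<-Add2 | r0:-1,r1:Add2,r2:1,r3:Mul2,r4:Add1
c11: CDB Add1=5 | r0:-1,r1:Add2,r2:1,r3:Mul2,r4:5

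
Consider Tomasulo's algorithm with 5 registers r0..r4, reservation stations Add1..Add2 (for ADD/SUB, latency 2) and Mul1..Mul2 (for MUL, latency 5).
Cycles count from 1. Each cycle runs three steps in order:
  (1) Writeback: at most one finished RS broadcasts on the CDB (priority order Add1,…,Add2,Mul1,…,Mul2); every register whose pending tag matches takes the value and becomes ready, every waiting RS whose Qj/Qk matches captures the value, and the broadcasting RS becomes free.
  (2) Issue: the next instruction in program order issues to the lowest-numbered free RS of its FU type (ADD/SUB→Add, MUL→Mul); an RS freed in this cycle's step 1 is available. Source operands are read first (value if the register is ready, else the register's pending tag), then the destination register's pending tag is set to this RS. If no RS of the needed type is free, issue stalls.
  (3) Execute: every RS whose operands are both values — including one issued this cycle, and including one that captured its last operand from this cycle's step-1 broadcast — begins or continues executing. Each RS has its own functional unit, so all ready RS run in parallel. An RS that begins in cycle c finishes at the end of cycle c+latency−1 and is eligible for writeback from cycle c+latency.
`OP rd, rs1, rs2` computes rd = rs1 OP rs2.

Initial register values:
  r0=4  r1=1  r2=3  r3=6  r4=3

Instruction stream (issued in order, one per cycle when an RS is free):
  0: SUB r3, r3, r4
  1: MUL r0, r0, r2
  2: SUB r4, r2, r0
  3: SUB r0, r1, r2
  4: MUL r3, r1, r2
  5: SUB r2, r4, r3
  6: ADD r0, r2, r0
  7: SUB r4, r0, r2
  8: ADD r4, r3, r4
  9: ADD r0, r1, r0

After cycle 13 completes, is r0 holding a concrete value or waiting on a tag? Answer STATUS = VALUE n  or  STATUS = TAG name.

STATUS = TAG Add1

  c1: issue SUB r3<-Add1  regs: r0:4,r1:1,r2:3,r3:Add1,r4:3
  c2: issue MUL r0<-Mul1  regs: r0:Mul1,r1:1,r2:3,r3:Add1,r4:3
  c3: CDB Add1=3; issue SUB r4<-Add1  regs: r0:Mul1,r1:1,r2:3,r3:3,r4:Add1
  c4: issue SUB r0<-Add2  regs: r0:Add2,r1:1,r2:3,r3:3,r4:Add1
  c5: issue MUL r3<-Mul2  regs: r0:Add2,r1:1,r2:3,r3:Mul2,r4:Add1
  c6: CDB Add2=-2; issue SUB r2<-Add2  regs: r0:-2,r1:1,r2:Add2,r3:Mul2,r4:Add1
  c7: CDB Mul1=12; stall  regs: r0:-2,r1:1,r2:Add2,r3:Mul2,r4:Add1
  c8: stall  regs: r0:-2,r1:1,r2:Add2,r3:Mul2,r4:Add1
  c9: CDB Add1=-9; issue ADD r0<-Add1  regs: r0:Add1,r1:1,r2:Add2,r3:Mul2,r4:-9
  c10: CDB Mul2=3; stall  regs: r0:Add1,r1:1,r2:Add2,r3:3,r4:-9
  c11: stall  regs: r0:Add1,r1:1,r2:Add2,r3:3,r4:-9
  c12: CDB Add2=-12; issue SUB r4<-Add2  regs: r0:Add1,r1:1,r2:-12,r3:3,r4:Add2
  c13: stall  regs: r0:Add1,r1:1,r2:-12,r3:3,r4:Add2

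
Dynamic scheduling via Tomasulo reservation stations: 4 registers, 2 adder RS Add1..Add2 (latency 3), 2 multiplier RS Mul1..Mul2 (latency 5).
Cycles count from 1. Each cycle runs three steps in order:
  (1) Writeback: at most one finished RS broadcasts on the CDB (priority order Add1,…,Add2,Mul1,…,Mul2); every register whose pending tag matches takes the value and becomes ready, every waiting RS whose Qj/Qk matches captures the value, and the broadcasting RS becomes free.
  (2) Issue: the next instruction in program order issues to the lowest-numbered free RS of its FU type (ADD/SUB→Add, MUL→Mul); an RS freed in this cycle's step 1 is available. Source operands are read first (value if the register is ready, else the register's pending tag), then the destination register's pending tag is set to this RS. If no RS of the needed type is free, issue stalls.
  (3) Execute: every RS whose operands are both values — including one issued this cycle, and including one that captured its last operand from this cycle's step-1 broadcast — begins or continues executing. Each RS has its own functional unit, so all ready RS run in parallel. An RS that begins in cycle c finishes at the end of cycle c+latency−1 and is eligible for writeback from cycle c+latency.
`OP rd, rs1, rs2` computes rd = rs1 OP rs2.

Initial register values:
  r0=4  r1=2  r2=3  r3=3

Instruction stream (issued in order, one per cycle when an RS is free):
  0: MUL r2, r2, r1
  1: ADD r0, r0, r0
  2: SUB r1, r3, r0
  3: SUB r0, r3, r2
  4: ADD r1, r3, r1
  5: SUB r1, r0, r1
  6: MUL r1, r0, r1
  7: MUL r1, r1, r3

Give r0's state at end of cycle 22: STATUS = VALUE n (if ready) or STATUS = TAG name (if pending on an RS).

  c1: issue MUL r2<-Mul1  regs: r0:4,r1:2,r2:Mul1,r3:3
  c2: issue ADD r0<-Add1  regs: r0:Add1,r1:2,r2:Mul1,r3:3
  c3: issue SUB r1<-Add2  regs: r0:Add1,r1:Add2,r2:Mul1,r3:3
  c4: stall  regs: r0:Add1,r1:Add2,r2:Mul1,r3:3
  c5: CDB Add1=8; issue SUB r0<-Add1  regs: r0:Add1,r1:Add2,r2:Mul1,r3:3
  c6: CDB Mul1=6; stall  regs: r0:Add1,r1:Add2,r2:6,r3:3
  c7: stall  regs: r0:Add1,r1:Add2,r2:6,r3:3
  c8: CDB Add2=-5; issue ADD r1<-Add2  regs: r0:Add1,r1:Add2,r2:6,r3:3
  c9: CDB Add1=-3; issue SUB r1<-Add1  regs: r0:-3,r1:Add1,r2:6,r3:3
  c10: issue MUL r1<-Mul1  regs: r0:-3,r1:Mul1,r2:6,r3:3
  c11: CDB Add2=-2; issue MUL r1<-Mul2  regs: r0:-3,r1:Mul2,r2:6,r3:3
  c12: -  regs: r0:-3,r1:Mul2,r2:6,r3:3
  c13: -  regs: r0:-3,r1:Mul2,r2:6,r3:3
  c14: CDB Add1=-1  regs: r0:-3,r1:Mul2,r2:6,r3:3
  c15: -  regs: r0:-3,r1:Mul2,r2:6,r3:3
  c16: -  regs: r0:-3,r1:Mul2,r2:6,r3:3
  c17: -  regs: r0:-3,r1:Mul2,r2:6,r3:3
  c18: -  regs: r0:-3,r1:Mul2,r2:6,r3:3
  c19: CDB Mul1=3  regs: r0:-3,r1:Mul2,r2:6,r3:3
  c20: -  regs: r0:-3,r1:Mul2,r2:6,r3:3
  c21: -  regs: r0:-3,r1:Mul2,r2:6,r3:3
  c22: -  regs: r0:-3,r1:Mul2,r2:6,r3:3

STATUS = VALUE -3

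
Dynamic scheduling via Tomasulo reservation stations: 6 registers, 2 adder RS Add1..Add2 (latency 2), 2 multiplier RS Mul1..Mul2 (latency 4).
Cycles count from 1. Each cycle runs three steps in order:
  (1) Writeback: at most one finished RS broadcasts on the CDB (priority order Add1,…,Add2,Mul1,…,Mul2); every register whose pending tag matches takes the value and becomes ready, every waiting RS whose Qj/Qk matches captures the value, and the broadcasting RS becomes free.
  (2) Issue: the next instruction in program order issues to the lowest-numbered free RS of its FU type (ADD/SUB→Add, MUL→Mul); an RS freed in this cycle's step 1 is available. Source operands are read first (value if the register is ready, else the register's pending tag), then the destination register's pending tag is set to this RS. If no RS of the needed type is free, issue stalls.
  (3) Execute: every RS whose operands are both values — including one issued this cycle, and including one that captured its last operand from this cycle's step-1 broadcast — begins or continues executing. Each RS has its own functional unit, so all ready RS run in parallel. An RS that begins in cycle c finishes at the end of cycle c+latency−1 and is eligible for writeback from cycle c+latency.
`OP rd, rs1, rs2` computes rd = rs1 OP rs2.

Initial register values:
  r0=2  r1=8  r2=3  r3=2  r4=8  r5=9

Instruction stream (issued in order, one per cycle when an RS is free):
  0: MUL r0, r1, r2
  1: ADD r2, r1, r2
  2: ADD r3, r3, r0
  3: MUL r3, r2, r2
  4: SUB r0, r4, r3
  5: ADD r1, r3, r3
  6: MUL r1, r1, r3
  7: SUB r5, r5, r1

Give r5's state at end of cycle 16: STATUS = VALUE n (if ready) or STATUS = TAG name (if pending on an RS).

cycle 1: issue MUL r0<-Mul1 // r0:Mul1,r1:8,r2:3,r3:2,r4:8,r5:9
cycle 2: issue ADD r2<-Add1 // r0:Mul1,r1:8,r2:Add1,r3:2,r4:8,r5:9
cycle 3: issue ADD r3<-Add2 // r0:Mul1,r1:8,r2:Add1,r3:Add2,r4:8,r5:9
cycle 4: CDB Add1=11; issue MUL r3<-Mul2 // r0:Mul1,r1:8,r2:11,r3:Mul2,r4:8,r5:9
cycle 5: CDB Mul1=24; issue SUB r0<-Add1 // r0:Add1,r1:8,r2:11,r3:Mul2,r4:8,r5:9
cycle 6: stall // r0:Add1,r1:8,r2:11,r3:Mul2,r4:8,r5:9
cycle 7: CDB Add2=26; issue ADD r1<-Add2 // r0:Add1,r1:Add2,r2:11,r3:Mul2,r4:8,r5:9
cycle 8: CDB Mul2=121; issue MUL r1<-Mul1 // r0:Add1,r1:Mul1,r2:11,r3:121,r4:8,r5:9
cycle 9: stall // r0:Add1,r1:Mul1,r2:11,r3:121,r4:8,r5:9
cycle 10: CDB Add1=-113; issue SUB r5<-Add1 // r0:-113,r1:Mul1,r2:11,r3:121,r4:8,r5:Add1
cycle 11: CDB Add2=242 // r0:-113,r1:Mul1,r2:11,r3:121,r4:8,r5:Add1
cycle 12: - // r0:-113,r1:Mul1,r2:11,r3:121,r4:8,r5:Add1
cycle 13: - // r0:-113,r1:Mul1,r2:11,r3:121,r4:8,r5:Add1
cycle 14: - // r0:-113,r1:Mul1,r2:11,r3:121,r4:8,r5:Add1
cycle 15: CDB Mul1=29282 // r0:-113,r1:29282,r2:11,r3:121,r4:8,r5:Add1
cycle 16: - // r0:-113,r1:29282,r2:11,r3:121,r4:8,r5:Add1

STATUS = TAG Add1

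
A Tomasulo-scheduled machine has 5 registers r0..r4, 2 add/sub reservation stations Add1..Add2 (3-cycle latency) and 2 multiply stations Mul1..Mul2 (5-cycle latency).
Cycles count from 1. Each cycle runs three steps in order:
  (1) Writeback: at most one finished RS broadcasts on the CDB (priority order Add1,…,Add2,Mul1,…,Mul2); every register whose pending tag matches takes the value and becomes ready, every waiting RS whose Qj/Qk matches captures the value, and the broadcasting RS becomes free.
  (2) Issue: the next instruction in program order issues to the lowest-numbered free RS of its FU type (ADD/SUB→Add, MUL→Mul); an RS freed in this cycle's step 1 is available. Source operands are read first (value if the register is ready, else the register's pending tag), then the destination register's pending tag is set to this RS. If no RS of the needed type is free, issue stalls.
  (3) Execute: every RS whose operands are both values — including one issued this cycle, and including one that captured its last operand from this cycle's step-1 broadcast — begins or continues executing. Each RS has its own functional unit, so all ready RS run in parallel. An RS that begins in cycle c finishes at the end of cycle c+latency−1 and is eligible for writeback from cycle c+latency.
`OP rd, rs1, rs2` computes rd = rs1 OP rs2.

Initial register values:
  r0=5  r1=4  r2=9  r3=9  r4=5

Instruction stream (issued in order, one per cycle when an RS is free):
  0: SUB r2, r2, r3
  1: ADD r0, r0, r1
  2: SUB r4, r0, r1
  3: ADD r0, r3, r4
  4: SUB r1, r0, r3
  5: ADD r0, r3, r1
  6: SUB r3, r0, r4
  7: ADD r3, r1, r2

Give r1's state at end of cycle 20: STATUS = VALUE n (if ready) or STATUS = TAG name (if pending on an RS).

cycle 1: issue SUB r2<-Add1 // r0:5,r1:4,r2:Add1,r3:9,r4:5
cycle 2: issue ADD r0<-Add2 // r0:Add2,r1:4,r2:Add1,r3:9,r4:5
cycle 3: stall // r0:Add2,r1:4,r2:Add1,r3:9,r4:5
cycle 4: CDB Add1=0; issue SUB r4<-Add1 // r0:Add2,r1:4,r2:0,r3:9,r4:Add1
cycle 5: CDB Add2=9; issue ADD r0<-Add2 // r0:Add2,r1:4,r2:0,r3:9,r4:Add1
cycle 6: stall // r0:Add2,r1:4,r2:0,r3:9,r4:Add1
cycle 7: stall // r0:Add2,r1:4,r2:0,r3:9,r4:Add1
cycle 8: CDB Add1=5; issue SUB r1<-Add1 // r0:Add2,r1:Add1,r2:0,r3:9,r4:5
cycle 9: stall // r0:Add2,r1:Add1,r2:0,r3:9,r4:5
cycle 10: stall // r0:Add2,r1:Add1,r2:0,r3:9,r4:5
cycle 11: CDB Add2=14; issue ADD r0<-Add2 // r0:Add2,r1:Add1,r2:0,r3:9,r4:5
cycle 12: stall // r0:Add2,r1:Add1,r2:0,r3:9,r4:5
cycle 13: stall // r0:Add2,r1:Add1,r2:0,r3:9,r4:5
cycle 14: CDB Add1=5; issue SUB r3<-Add1 // r0:Add2,r1:5,r2:0,r3:Add1,r4:5
cycle 15: stall // r0:Add2,r1:5,r2:0,r3:Add1,r4:5
cycle 16: stall // r0:Add2,r1:5,r2:0,r3:Add1,r4:5
cycle 17: CDB Add2=14; issue ADD r3<-Add2 // r0:14,r1:5,r2:0,r3:Add2,r4:5
cycle 18: - // r0:14,r1:5,r2:0,r3:Add2,r4:5
cycle 19: - // r0:14,r1:5,r2:0,r3:Add2,r4:5
cycle 20: CDB Add1=9 // r0:14,r1:5,r2:0,r3:Add2,r4:5

STATUS = VALUE 5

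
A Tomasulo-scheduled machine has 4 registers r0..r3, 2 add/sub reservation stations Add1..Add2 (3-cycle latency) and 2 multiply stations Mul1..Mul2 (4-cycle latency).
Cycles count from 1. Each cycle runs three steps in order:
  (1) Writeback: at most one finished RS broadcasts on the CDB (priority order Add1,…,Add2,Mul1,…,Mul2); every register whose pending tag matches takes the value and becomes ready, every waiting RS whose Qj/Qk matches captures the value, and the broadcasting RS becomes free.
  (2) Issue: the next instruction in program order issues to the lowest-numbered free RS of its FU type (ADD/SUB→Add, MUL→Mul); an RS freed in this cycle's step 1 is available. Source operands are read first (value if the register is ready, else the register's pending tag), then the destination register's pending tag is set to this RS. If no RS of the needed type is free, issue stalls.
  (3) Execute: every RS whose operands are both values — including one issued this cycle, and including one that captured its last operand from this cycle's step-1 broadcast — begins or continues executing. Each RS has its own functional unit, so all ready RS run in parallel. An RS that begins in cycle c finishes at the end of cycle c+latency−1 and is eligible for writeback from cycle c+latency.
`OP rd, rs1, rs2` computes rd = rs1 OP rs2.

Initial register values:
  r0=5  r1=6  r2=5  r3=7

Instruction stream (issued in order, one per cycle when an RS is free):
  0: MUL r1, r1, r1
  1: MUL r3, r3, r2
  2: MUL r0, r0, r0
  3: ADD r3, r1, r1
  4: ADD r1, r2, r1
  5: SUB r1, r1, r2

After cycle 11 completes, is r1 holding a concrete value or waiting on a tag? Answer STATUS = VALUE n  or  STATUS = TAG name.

STATUS = TAG Add1

  c1: issue MUL r1<-Mul1  regs: r0:5,r1:Mul1,r2:5,r3:7
  c2: issue MUL r3<-Mul2  regs: r0:5,r1:Mul1,r2:5,r3:Mul2
  c3: stall  regs: r0:5,r1:Mul1,r2:5,r3:Mul2
  c4: stall  regs: r0:5,r1:Mul1,r2:5,r3:Mul2
  c5: CDB Mul1=36; issue MUL r0<-Mul1  regs: r0:Mul1,r1:36,r2:5,r3:Mul2
  c6: CDB Mul2=35; issue ADD r3<-Add1  regs: r0:Mul1,r1:36,r2:5,r3:Add1
  c7: issue ADD r1<-Add2  regs: r0:Mul1,r1:Add2,r2:5,r3:Add1
  c8: stall  regs: r0:Mul1,r1:Add2,r2:5,r3:Add1
  c9: CDB Add1=72; issue SUB r1<-Add1  regs: r0:Mul1,r1:Add1,r2:5,r3:72
  c10: CDB Add2=41  regs: r0:Mul1,r1:Add1,r2:5,r3:72
  c11: CDB Mul1=25  regs: r0:25,r1:Add1,r2:5,r3:72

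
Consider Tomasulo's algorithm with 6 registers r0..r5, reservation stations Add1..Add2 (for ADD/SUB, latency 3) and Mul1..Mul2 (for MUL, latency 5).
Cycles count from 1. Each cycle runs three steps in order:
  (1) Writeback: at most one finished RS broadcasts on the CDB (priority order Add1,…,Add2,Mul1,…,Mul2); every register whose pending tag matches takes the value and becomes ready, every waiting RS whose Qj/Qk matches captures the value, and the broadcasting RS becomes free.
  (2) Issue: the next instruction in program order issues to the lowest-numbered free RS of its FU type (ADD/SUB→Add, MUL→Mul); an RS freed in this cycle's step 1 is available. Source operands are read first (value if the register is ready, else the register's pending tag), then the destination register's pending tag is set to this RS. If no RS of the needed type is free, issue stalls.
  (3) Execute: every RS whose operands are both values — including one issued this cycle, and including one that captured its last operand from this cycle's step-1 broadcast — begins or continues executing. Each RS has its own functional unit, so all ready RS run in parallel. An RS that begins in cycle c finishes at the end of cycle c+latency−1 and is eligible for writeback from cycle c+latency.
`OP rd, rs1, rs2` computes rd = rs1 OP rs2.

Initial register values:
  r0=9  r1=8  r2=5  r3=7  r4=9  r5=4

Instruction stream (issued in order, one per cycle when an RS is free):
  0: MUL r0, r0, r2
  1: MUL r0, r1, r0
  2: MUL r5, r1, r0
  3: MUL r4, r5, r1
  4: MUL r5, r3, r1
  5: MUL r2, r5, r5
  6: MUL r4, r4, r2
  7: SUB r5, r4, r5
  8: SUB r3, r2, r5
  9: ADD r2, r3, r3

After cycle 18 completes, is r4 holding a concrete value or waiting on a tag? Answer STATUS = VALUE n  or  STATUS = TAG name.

STATUS = TAG Mul2

  c1: issue MUL r0<-Mul1  regs: r0:Mul1,r1:8,r2:5,r3:7,r4:9,r5:4
  c2: issue MUL r0<-Mul2  regs: r0:Mul2,r1:8,r2:5,r3:7,r4:9,r5:4
  c3: stall  regs: r0:Mul2,r1:8,r2:5,r3:7,r4:9,r5:4
  c4: stall  regs: r0:Mul2,r1:8,r2:5,r3:7,r4:9,r5:4
  c5: stall  regs: r0:Mul2,r1:8,r2:5,r3:7,r4:9,r5:4
  c6: CDB Mul1=45; issue MUL r5<-Mul1  regs: r0:Mul2,r1:8,r2:5,r3:7,r4:9,r5:Mul1
  c7: stall  regs: r0:Mul2,r1:8,r2:5,r3:7,r4:9,r5:Mul1
  c8: stall  regs: r0:Mul2,r1:8,r2:5,r3:7,r4:9,r5:Mul1
  c9: stall  regs: r0:Mul2,r1:8,r2:5,r3:7,r4:9,r5:Mul1
  c10: stall  regs: r0:Mul2,r1:8,r2:5,r3:7,r4:9,r5:Mul1
  c11: CDB Mul2=360; issue MUL r4<-Mul2  regs: r0:360,r1:8,r2:5,r3:7,r4:Mul2,r5:Mul1
  c12: stall  regs: r0:360,r1:8,r2:5,r3:7,r4:Mul2,r5:Mul1
  c13: stall  regs: r0:360,r1:8,r2:5,r3:7,r4:Mul2,r5:Mul1
  c14: stall  regs: r0:360,r1:8,r2:5,r3:7,r4:Mul2,r5:Mul1
  c15: stall  regs: r0:360,r1:8,r2:5,r3:7,r4:Mul2,r5:Mul1
  c16: CDB Mul1=2880; issue MUL r5<-Mul1  regs: r0:360,r1:8,r2:5,r3:7,r4:Mul2,r5:Mul1
  c17: stall  regs: r0:360,r1:8,r2:5,r3:7,r4:Mul2,r5:Mul1
  c18: stall  regs: r0:360,r1:8,r2:5,r3:7,r4:Mul2,r5:Mul1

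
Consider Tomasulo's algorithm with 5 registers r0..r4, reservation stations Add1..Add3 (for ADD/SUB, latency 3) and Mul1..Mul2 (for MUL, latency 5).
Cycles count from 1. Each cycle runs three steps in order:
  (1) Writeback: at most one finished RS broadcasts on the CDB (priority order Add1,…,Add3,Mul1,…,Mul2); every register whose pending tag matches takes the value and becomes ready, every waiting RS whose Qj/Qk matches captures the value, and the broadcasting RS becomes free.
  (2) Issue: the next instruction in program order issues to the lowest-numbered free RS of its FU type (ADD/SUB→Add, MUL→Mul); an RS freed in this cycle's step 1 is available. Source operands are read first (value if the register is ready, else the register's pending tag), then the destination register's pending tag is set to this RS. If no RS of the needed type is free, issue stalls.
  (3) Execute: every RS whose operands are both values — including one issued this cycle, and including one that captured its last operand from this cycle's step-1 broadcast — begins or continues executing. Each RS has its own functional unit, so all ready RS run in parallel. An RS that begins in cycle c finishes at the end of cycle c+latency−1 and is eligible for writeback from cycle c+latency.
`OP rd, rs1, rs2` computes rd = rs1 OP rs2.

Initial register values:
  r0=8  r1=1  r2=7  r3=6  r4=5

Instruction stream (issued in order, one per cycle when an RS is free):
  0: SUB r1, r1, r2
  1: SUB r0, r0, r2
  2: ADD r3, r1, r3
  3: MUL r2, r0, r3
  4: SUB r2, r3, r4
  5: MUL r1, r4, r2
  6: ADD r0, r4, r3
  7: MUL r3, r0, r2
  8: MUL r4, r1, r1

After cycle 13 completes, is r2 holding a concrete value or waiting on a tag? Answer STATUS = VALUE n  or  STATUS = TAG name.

STATUS = VALUE -5

cycle 1: issue SUB r1<-Add1 // r0:8,r1:Add1,r2:7,r3:6,r4:5
cycle 2: issue SUB r0<-Add2 // r0:Add2,r1:Add1,r2:7,r3:6,r4:5
cycle 3: issue ADD r3<-Add3 // r0:Add2,r1:Add1,r2:7,r3:Add3,r4:5
cycle 4: CDB Add1=-6; issue MUL r2<-Mul1 // r0:Add2,r1:-6,r2:Mul1,r3:Add3,r4:5
cycle 5: CDB Add2=1; issue SUB r2<-Add1 // r0:1,r1:-6,r2:Add1,r3:Add3,r4:5
cycle 6: issue MUL r1<-Mul2 // r0:1,r1:Mul2,r2:Add1,r3:Add3,r4:5
cycle 7: CDB Add3=0; issue ADD r0<-Add2 // r0:Add2,r1:Mul2,r2:Add1,r3:0,r4:5
cycle 8: stall // r0:Add2,r1:Mul2,r2:Add1,r3:0,r4:5
cycle 9: stall // r0:Add2,r1:Mul2,r2:Add1,r3:0,r4:5
cycle 10: CDB Add1=-5; stall // r0:Add2,r1:Mul2,r2:-5,r3:0,r4:5
cycle 11: CDB Add2=5; stall // r0:5,r1:Mul2,r2:-5,r3:0,r4:5
cycle 12: CDB Mul1=0; issue MUL r3<-Mul1 // r0:5,r1:Mul2,r2:-5,r3:Mul1,r4:5
cycle 13: stall // r0:5,r1:Mul2,r2:-5,r3:Mul1,r4:5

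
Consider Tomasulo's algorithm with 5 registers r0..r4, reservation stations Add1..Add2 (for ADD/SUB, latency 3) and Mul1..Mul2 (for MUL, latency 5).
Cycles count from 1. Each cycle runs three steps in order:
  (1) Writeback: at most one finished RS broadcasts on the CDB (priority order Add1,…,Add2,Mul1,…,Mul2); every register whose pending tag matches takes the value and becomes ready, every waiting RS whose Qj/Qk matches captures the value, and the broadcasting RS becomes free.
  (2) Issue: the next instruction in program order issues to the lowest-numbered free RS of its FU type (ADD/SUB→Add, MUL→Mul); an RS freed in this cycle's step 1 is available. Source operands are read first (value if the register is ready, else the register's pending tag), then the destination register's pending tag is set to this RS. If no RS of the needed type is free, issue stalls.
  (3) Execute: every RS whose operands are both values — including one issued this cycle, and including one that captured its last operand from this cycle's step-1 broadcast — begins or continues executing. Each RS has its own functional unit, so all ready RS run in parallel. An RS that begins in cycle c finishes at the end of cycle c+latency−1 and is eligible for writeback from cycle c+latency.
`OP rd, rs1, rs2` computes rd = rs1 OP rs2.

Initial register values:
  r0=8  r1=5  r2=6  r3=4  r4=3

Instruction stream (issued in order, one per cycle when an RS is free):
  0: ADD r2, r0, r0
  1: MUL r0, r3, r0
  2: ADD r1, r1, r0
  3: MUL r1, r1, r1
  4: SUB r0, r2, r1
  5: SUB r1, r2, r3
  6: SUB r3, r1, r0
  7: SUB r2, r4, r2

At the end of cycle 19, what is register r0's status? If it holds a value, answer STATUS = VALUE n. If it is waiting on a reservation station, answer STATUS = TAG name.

cycle 1: issue ADD r2<-Add1 // r0:8,r1:5,r2:Add1,r3:4,r4:3
cycle 2: issue MUL r0<-Mul1 // r0:Mul1,r1:5,r2:Add1,r3:4,r4:3
cycle 3: issue ADD r1<-Add2 // r0:Mul1,r1:Add2,r2:Add1,r3:4,r4:3
cycle 4: CDB Add1=16; issue MUL r1<-Mul2 // r0:Mul1,r1:Mul2,r2:16,r3:4,r4:3
cycle 5: issue SUB r0<-Add1 // r0:Add1,r1:Mul2,r2:16,r3:4,r4:3
cycle 6: stall // r0:Add1,r1:Mul2,r2:16,r3:4,r4:3
cycle 7: CDB Mul1=32; stall // r0:Add1,r1:Mul2,r2:16,r3:4,r4:3
cycle 8: stall // r0:Add1,r1:Mul2,r2:16,r3:4,r4:3
cycle 9: stall // r0:Add1,r1:Mul2,r2:16,r3:4,r4:3
cycle 10: CDB Add2=37; issue SUB r1<-Add2 // r0:Add1,r1:Add2,r2:16,r3:4,r4:3
cycle 11: stall // r0:Add1,r1:Add2,r2:16,r3:4,r4:3
cycle 12: stall // r0:Add1,r1:Add2,r2:16,r3:4,r4:3
cycle 13: CDB Add2=12; issue SUB r3<-Add2 // r0:Add1,r1:12,r2:16,r3:Add2,r4:3
cycle 14: stall // r0:Add1,r1:12,r2:16,r3:Add2,r4:3
cycle 15: CDB Mul2=1369; stall // r0:Add1,r1:12,r2:16,r3:Add2,r4:3
cycle 16: stall // r0:Add1,r1:12,r2:16,r3:Add2,r4:3
cycle 17: stall // r0:Add1,r1:12,r2:16,r3:Add2,r4:3
cycle 18: CDB Add1=-1353; issue SUB r2<-Add1 // r0:-1353,r1:12,r2:Add1,r3:Add2,r4:3
cycle 19: - // r0:-1353,r1:12,r2:Add1,r3:Add2,r4:3

STATUS = VALUE -1353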